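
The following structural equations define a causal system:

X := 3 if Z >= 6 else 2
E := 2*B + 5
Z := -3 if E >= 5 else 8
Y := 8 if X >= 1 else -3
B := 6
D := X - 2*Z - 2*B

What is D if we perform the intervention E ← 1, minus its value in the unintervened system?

do(E=1) replaces the equation E := 2*B + 5 with the constant E = 1.
Z = -3 if E >= 5 else 8  [with E=1]  = 8
X = 3 if Z >= 6 else 2  [with Z=8]  = 3
D = X - 2*Z - 2*B  [with X=3, Z=8, B=6]  = -25
Without intervention: E = 2*B + 5  [with B=6]  = 17; Z = -3 if E >= 5 else 8  [with E=17]  = -3; X = 3 if Z >= 6 else 2  [with Z=-3]  = 2; D = X - 2*Z - 2*B  [with X=2, Z=-3, B=6]  = -4.
Change = -25 − (-4) = -21.

-21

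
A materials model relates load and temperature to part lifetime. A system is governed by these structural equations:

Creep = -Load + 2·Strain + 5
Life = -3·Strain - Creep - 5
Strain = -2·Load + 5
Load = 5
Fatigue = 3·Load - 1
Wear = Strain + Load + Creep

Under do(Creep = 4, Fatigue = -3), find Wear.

The joint intervention fixes Creep = 4, Fatigue = -3, removing each variable's own equation.
Strain = -2·Load + 5  [with Load=5]  = -5
Wear = Strain + Load + Creep  [with Strain=-5, Load=5, Creep=4]  = 4

4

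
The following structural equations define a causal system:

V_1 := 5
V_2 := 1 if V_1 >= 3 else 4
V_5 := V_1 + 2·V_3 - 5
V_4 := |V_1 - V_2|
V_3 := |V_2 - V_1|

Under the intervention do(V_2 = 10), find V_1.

5

Under do(V_2=10), the mechanism V_2 := 1 if V_1 >= 3 else 4 is discarded; V_2 is fixed at 10.
V_1 is not downstream of the intervention, so its value is determined by the original equations.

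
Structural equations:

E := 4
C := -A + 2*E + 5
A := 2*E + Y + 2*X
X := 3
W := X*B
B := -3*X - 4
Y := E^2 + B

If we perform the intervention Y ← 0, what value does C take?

Under do(Y=0), the mechanism Y := E^2 + B is discarded; Y is fixed at 0.
A = 2*E + Y + 2*X  [with E=4, Y=0, X=3]  = 14
C = -A + 2*E + 5  [with A=14, E=4]  = -1

-1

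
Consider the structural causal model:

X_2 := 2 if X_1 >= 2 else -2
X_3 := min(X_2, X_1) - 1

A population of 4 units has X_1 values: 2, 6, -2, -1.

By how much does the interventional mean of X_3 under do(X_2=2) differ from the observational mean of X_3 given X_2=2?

Under do(X_2=2), X_2's equation is replaced by X_2=2 for every unit. Per-unit X_3: 1, 1, -3, -2. Mean = -0.75.
Observing X_2=2 restricts to units where X_2's equation naturally yields 2: X_1 ∈ {2, 6}. In that subpopulation X_3 = 1, 1, mean 1.
Difference = -0.75 − 1 = -1.75.

-1.75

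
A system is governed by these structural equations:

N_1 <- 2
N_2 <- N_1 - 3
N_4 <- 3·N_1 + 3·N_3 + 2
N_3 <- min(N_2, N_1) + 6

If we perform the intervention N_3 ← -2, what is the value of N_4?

2

The intervention breaks the incoming arrows to N_3: N_3 <- min(N_2, N_1) + 6 no longer applies, and N_3 = -2.
N_4 = 3·N_1 + 3·N_3 + 2  [with N_1=2, N_3=-2]  = 2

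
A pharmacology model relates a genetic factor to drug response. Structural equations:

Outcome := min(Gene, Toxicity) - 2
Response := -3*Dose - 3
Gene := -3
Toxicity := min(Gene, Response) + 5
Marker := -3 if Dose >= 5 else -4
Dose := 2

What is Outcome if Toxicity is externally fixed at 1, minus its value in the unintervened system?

1

The intervention breaks the incoming arrows to Toxicity: Toxicity := min(Gene, Response) + 5 no longer applies, and Toxicity = 1.
Outcome = min(Gene, Toxicity) - 2  [with Gene=-3, Toxicity=1]  = -5
Without intervention: Response = -3*Dose - 3  [with Dose=2]  = -9; Toxicity = min(Gene, Response) + 5  [with Gene=-3, Response=-9]  = -4; Outcome = min(Gene, Toxicity) - 2  [with Gene=-3, Toxicity=-4]  = -6.
Change = -5 − (-6) = 1.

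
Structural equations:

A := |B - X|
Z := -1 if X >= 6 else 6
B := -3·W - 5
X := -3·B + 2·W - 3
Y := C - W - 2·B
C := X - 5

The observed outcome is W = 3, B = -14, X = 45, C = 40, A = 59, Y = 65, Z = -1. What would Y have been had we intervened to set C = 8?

Under do(C=8), the mechanism C := X - 5 is discarded; C is fixed at 8.
B = -3·W - 5  [with W=3]  = -14
Y = C - W - 2·B  [with C=8, W=3, B=-14]  = 33

33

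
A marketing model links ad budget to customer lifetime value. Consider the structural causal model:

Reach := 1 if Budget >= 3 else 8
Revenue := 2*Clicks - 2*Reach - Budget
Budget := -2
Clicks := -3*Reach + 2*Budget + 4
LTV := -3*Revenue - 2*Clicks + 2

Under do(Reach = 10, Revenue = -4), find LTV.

74

Setting Reach = 10, Revenue = -4 by intervention discards those variables' equations.
Clicks = -3*Reach + 2*Budget + 4  [with Reach=10, Budget=-2]  = -30
LTV = -3*Revenue - 2*Clicks + 2  [with Revenue=-4, Clicks=-30]  = 74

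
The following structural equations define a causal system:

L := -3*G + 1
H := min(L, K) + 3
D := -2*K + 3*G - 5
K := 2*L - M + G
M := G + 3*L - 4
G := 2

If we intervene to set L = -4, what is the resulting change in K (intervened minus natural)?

Under do(L=-4), the mechanism L := -3*G + 1 is discarded; L is fixed at -4.
M = G + 3*L - 4  [with G=2, L=-4]  = -14
K = 2*L - M + G  [with L=-4, M=-14, G=2]  = 8
Without intervention: L = -3*G + 1  [with G=2]  = -5; M = G + 3*L - 4  [with G=2, L=-5]  = -17; K = 2*L - M + G  [with L=-5, M=-17, G=2]  = 9.
Change = 8 − 9 = -1.

-1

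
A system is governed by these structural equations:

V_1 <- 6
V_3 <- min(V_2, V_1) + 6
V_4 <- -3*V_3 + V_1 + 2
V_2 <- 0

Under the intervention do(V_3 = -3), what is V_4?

The intervention breaks the incoming arrows to V_3: V_3 <- min(V_2, V_1) + 6 no longer applies, and V_3 = -3.
V_4 = -3*V_3 + V_1 + 2  [with V_3=-3, V_1=6]  = 17

17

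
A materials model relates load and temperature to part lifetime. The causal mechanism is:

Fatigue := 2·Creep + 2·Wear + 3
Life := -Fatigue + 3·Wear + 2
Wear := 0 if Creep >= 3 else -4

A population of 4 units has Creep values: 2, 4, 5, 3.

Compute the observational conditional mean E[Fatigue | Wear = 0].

11

E[Fatigue|Wear=0] averages over only the 3 units with Wear=0 (Creep = 4, 5, 3): Fatigue = 11, 13, 9, mean 11.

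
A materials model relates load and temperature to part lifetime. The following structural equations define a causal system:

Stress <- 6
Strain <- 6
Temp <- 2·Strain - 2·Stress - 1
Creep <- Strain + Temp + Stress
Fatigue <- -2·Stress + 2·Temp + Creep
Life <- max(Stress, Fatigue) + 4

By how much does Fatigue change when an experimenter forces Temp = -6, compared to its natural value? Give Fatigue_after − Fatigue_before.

-15

do(Temp=-6) replaces the equation Temp <- 2·Strain - 2·Stress - 1 with the constant Temp = -6.
Creep = Strain + Temp + Stress  [with Strain=6, Temp=-6, Stress=6]  = 6
Fatigue = -2·Stress + 2·Temp + Creep  [with Stress=6, Temp=-6, Creep=6]  = -18
Without intervention: Temp = 2·Strain - 2·Stress - 1  [with Strain=6, Stress=6]  = -1; Creep = Strain + Temp + Stress  [with Strain=6, Temp=-1, Stress=6]  = 11; Fatigue = -2·Stress + 2·Temp + Creep  [with Stress=6, Temp=-1, Creep=11]  = -3.
Change = -18 − (-3) = -15.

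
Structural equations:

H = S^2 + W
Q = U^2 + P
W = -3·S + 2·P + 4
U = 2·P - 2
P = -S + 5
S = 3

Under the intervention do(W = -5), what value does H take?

The intervention breaks the incoming arrows to W: W = -3·S + 2·P + 4 no longer applies, and W = -5.
H = S^2 + W  [with S=3, W=-5]  = 4

4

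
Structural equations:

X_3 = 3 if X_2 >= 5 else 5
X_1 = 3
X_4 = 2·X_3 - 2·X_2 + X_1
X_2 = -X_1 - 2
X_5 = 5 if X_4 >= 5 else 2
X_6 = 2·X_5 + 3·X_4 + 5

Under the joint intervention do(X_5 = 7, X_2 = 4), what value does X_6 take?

34

The joint intervention fixes X_5 = 7, X_2 = 4, removing each variable's own equation.
X_3 = 3 if X_2 >= 5 else 5  [with X_2=4]  = 5
X_4 = 2·X_3 - 2·X_2 + X_1  [with X_3=5, X_2=4, X_1=3]  = 5
X_6 = 2·X_5 + 3·X_4 + 5  [with X_5=7, X_4=5]  = 34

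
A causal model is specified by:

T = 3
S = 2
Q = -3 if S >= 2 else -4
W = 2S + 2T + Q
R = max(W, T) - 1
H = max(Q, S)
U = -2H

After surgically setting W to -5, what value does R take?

Intervening sets W = -5 and removes its equation (W = 2S + 2T + Q).
R = max(W, T) - 1  [with W=-5, T=3]  = 2

2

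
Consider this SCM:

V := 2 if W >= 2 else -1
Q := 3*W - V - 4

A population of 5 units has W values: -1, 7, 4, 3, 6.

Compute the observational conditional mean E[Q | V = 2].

9

E[Q|V=2] averages over only the 4 units with V=2 (W = 7, 4, 3, 6): Q = 15, 6, 3, 12, mean 9.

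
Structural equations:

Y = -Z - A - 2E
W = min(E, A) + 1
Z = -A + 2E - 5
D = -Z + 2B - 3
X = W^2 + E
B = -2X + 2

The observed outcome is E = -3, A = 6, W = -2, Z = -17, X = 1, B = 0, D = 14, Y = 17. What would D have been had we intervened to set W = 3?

The intervention breaks the incoming arrows to W: W = min(E, A) + 1 no longer applies, and W = 3.
Z = -A + 2E - 5  [with A=6, E=-3]  = -17
X = W^2 + E  [with W=3, E=-3]  = 6
B = -2X + 2  [with X=6]  = -10
D = -Z + 2B - 3  [with Z=-17, B=-10]  = -6

-6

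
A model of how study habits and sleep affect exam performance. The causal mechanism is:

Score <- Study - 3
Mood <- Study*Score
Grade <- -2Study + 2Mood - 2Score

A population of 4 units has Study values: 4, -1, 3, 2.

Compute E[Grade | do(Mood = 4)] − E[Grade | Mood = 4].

The intervention sets Mood=4 in all 4 units regardless of Study. Recomputing Grade per unit gives -2, 18, 2, 6; average 6.
Observing Mood=4 restricts to units where Mood's equation naturally yields 4: Study ∈ {4, -1}. In that subpopulation Grade = -2, 18, mean 8.
Difference = 6 − 8 = -2.

-2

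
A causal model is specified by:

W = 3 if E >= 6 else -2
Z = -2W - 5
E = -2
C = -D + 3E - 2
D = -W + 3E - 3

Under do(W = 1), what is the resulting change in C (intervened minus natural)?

do(W=1) replaces the equation W = 3 if E >= 6 else -2 with the constant W = 1.
D = -W + 3E - 3  [with W=1, E=-2]  = -10
C = -D + 3E - 2  [with D=-10, E=-2]  = 2
Without intervention: W = 3 if E >= 6 else -2  [with E=-2]  = -2; D = -W + 3E - 3  [with W=-2, E=-2]  = -7; C = -D + 3E - 2  [with D=-7, E=-2]  = -1.
Change = 2 − (-1) = 3.

3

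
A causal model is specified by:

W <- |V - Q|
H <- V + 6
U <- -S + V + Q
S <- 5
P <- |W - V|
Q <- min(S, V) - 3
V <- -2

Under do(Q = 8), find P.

12

The intervention breaks the incoming arrows to Q: Q <- min(S, V) - 3 no longer applies, and Q = 8.
W = |V - Q|  [with V=-2, Q=8]  = 10
P = |W - V|  [with W=10, V=-2]  = 12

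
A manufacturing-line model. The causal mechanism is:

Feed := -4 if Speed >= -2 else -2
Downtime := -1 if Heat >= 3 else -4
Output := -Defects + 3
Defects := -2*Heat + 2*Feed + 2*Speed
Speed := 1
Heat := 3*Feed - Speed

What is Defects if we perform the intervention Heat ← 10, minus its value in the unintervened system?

The intervention breaks the incoming arrows to Heat: Heat := 3*Feed - Speed no longer applies, and Heat = 10.
Feed = -4 if Speed >= -2 else -2  [with Speed=1]  = -4
Defects = -2*Heat + 2*Feed + 2*Speed  [with Heat=10, Feed=-4, Speed=1]  = -26
Without intervention: Feed = -4 if Speed >= -2 else -2  [with Speed=1]  = -4; Heat = 3*Feed - Speed  [with Feed=-4, Speed=1]  = -13; Defects = -2*Heat + 2*Feed + 2*Speed  [with Heat=-13, Feed=-4, Speed=1]  = 20.
Change = -26 − 20 = -46.

-46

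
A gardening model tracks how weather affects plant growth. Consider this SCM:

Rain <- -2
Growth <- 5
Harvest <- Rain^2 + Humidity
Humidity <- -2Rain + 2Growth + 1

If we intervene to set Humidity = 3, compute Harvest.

7

The intervention breaks the incoming arrows to Humidity: Humidity <- -2Rain + 2Growth + 1 no longer applies, and Humidity = 3.
Harvest = Rain^2 + Humidity  [with Rain=-2, Humidity=3]  = 7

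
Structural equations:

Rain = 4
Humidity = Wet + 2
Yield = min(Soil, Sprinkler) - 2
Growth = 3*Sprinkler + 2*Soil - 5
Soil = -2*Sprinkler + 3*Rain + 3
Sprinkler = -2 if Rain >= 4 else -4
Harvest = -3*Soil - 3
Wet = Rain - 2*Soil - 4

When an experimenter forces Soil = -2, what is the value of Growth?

-15

do(Soil=-2) replaces the equation Soil = -2*Sprinkler + 3*Rain + 3 with the constant Soil = -2.
Sprinkler = -2 if Rain >= 4 else -4  [with Rain=4]  = -2
Growth = 3*Sprinkler + 2*Soil - 5  [with Sprinkler=-2, Soil=-2]  = -15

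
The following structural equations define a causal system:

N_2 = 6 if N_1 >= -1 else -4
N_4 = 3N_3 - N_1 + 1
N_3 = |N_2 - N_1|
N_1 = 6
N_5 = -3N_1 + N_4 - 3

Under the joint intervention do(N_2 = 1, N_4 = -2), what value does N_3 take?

5

The joint intervention fixes N_2 = 1, N_4 = -2, removing each variable's own equation.
N_3 = |N_2 - N_1|  [with N_2=1, N_1=6]  = 5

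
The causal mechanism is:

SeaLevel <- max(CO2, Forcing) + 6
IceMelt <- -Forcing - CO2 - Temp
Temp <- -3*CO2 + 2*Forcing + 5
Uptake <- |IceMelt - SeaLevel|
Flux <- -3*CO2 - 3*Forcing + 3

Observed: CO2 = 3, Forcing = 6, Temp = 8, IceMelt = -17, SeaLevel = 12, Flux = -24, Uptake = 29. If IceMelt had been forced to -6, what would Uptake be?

18

The intervention breaks the incoming arrows to IceMelt: IceMelt <- -Forcing - CO2 - Temp no longer applies, and IceMelt = -6.
SeaLevel = max(CO2, Forcing) + 6  [with CO2=3, Forcing=6]  = 12
Uptake = |IceMelt - SeaLevel|  [with IceMelt=-6, SeaLevel=12]  = 18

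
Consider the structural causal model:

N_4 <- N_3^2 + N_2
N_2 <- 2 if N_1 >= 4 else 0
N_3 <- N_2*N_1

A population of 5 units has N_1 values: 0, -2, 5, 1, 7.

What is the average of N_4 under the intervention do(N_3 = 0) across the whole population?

0.8

The intervention sets N_3=0 in all 5 units regardless of N_1. Recomputing N_4 per unit gives 0, 0, 2, 0, 2; average 0.8.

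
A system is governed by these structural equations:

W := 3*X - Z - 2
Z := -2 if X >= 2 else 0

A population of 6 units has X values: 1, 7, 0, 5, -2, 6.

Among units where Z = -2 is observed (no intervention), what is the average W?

18

Observing Z=-2 restricts to units where Z's equation naturally yields -2: X ∈ {7, 5, 6}. In that subpopulation W = 21, 15, 18, mean 18.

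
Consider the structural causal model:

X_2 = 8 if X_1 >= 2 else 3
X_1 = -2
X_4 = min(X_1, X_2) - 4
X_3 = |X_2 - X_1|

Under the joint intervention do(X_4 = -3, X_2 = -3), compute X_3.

1

Setting X_4 = -3, X_2 = -3 by intervention discards those variables' equations.
X_3 = |X_2 - X_1|  [with X_2=-3, X_1=-2]  = 1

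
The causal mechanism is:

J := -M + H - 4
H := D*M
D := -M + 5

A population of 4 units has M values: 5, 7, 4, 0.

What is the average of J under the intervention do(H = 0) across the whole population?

do(H=0) breaks H's dependence on M. With H=0 fixed, J across the units is -9, -11, -8, -4, mean -8.

-8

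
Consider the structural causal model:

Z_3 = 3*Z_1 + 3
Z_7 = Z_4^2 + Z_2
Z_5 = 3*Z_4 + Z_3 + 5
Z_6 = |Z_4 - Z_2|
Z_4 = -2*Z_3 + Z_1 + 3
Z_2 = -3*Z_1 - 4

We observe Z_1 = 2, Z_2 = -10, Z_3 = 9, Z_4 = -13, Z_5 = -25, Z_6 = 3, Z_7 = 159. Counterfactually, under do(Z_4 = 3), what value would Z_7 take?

-1

The intervention breaks the incoming arrows to Z_4: Z_4 = -2*Z_3 + Z_1 + 3 no longer applies, and Z_4 = 3.
Z_2 = -3*Z_1 - 4  [with Z_1=2]  = -10
Z_7 = Z_4^2 + Z_2  [with Z_4=3, Z_2=-10]  = -1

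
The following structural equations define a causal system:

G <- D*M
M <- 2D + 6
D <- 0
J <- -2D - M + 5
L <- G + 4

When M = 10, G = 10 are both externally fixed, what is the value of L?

14

Under do(M = 10, G = 10), each intervened variable's structural equation is replaced by its fixed value.
L = G + 4  [with G=10]  = 14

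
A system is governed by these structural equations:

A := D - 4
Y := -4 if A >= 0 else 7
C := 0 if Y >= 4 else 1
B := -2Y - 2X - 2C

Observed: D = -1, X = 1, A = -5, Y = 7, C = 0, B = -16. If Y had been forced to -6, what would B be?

Under do(Y=-6), the mechanism Y := -4 if A >= 0 else 7 is discarded; Y is fixed at -6.
C = 0 if Y >= 4 else 1  [with Y=-6]  = 1
B = -2Y - 2X - 2C  [with Y=-6, X=1, C=1]  = 8

8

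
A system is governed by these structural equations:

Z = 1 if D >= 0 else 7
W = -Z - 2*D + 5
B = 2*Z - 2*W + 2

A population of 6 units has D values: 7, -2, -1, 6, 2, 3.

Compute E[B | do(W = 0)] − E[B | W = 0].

Every unit gets W=0 under the intervention. B values become 4, 16, 16, 4, 4, 4; E[B|do(W=0)] = 8.
Conditioning on W=0 selects the 2 unit(s) with D ∈ {-1, 2}. Their B values: 16, 4. Mean = 10.
Difference = 8 − 10 = -2.

-2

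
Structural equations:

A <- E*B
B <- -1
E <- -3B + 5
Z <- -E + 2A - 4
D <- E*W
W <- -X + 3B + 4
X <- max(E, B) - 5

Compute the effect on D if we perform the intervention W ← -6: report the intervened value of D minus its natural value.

The intervention breaks the incoming arrows to W: W <- -X + 3B + 4 no longer applies, and W = -6.
E = -3B + 5  [with B=-1]  = 8
D = E*W  [with E=8, W=-6]  = -48
Without intervention: E = -3B + 5  [with B=-1]  = 8; X = max(E, B) - 5  [with E=8, B=-1]  = 3; W = -X + 3B + 4  [with X=3, B=-1]  = -2; D = E*W  [with E=8, W=-2]  = -16.
Change = -48 − (-16) = -32.

-32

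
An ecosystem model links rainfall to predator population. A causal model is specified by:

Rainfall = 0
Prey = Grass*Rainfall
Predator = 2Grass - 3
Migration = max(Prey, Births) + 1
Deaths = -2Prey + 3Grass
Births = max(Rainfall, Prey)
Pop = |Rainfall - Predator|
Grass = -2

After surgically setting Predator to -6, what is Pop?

6

do(Predator=-6) replaces the equation Predator = 2Grass - 3 with the constant Predator = -6.
Pop = |Rainfall - Predator|  [with Rainfall=0, Predator=-6]  = 6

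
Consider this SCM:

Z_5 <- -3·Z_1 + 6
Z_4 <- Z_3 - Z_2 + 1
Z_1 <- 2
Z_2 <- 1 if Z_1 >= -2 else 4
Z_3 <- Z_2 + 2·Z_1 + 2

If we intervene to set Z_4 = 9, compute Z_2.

The intervention breaks the incoming arrows to Z_4: Z_4 <- Z_3 - Z_2 + 1 no longer applies, and Z_4 = 9.
Since Z_2 is not a descendant of the intervened variable, it is unaffected.
Z_2 = 1 if Z_1 >= -2 else 4  [with Z_1=2]  = 1

1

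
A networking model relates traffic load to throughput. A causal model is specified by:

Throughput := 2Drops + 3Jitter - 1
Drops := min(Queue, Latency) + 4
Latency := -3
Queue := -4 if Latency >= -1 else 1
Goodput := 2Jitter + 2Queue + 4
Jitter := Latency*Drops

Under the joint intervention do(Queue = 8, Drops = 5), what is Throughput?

-36

Under do(Queue = 8, Drops = 5), each intervened variable's structural equation is replaced by its fixed value.
Jitter = Latency*Drops  [with Latency=-3, Drops=5]  = -15
Throughput = 2Drops + 3Jitter - 1  [with Drops=5, Jitter=-15]  = -36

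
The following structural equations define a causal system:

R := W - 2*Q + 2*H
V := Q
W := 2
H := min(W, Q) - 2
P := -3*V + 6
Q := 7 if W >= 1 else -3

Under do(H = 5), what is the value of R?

Under do(H=5), the mechanism H := min(W, Q) - 2 is discarded; H is fixed at 5.
Q = 7 if W >= 1 else -3  [with W=2]  = 7
R = W - 2*Q + 2*H  [with W=2, Q=7, H=5]  = -2

-2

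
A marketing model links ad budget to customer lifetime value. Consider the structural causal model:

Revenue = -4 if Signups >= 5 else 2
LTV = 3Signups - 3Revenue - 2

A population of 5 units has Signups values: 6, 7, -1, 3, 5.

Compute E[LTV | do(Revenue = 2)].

do(Revenue=2) breaks Revenue's dependence on Signups. With Revenue=2 fixed, LTV across the units is 10, 13, -11, 1, 7, mean 4.

4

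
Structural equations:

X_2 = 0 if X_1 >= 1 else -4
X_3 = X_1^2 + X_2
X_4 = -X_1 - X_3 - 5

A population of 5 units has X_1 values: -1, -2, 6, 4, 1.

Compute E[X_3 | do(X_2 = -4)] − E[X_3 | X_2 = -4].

do(X_2=-4) breaks X_2's dependence on X_1. With X_2=-4 fixed, X_3 across the units is -3, 0, 32, 12, -3, mean 7.6.
Observing X_2=-4 restricts to units where X_2's equation naturally yields -4: X_1 ∈ {-1, -2}. In that subpopulation X_3 = -3, 0, mean -1.5.
Difference = 7.6 − (-1.5) = 9.1.

9.1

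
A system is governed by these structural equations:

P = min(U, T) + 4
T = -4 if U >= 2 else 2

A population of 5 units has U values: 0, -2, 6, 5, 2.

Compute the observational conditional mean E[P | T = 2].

3

Observing T=2 restricts to units where T's equation naturally yields 2: U ∈ {0, -2}. In that subpopulation P = 4, 2, mean 3.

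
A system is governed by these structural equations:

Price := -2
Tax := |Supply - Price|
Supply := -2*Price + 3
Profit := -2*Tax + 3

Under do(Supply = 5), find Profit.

-11

Under do(Supply=5), the mechanism Supply := -2*Price + 3 is discarded; Supply is fixed at 5.
Tax = |Supply - Price|  [with Supply=5, Price=-2]  = 7
Profit = -2*Tax + 3  [with Tax=7]  = -11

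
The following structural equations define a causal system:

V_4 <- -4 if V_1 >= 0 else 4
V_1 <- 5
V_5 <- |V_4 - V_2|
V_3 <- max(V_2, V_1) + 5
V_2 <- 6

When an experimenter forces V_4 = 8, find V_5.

2

Intervening sets V_4 = 8 and removes its equation (V_4 <- -4 if V_1 >= 0 else 4).
V_5 = |V_4 - V_2|  [with V_4=8, V_2=6]  = 2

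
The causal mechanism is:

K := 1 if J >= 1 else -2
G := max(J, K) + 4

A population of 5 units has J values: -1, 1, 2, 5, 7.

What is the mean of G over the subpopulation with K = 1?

7.75

E[G|K=1] averages over only the 4 units with K=1 (J = 1, 2, 5, 7): G = 5, 6, 9, 11, mean 7.75.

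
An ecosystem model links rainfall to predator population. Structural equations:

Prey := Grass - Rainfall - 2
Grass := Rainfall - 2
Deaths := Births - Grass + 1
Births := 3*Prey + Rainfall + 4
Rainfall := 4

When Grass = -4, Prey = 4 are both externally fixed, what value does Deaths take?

25

Under do(Grass = -4, Prey = 4), each intervened variable's structural equation is replaced by its fixed value.
Births = 3*Prey + Rainfall + 4  [with Prey=4, Rainfall=4]  = 20
Deaths = Births - Grass + 1  [with Births=20, Grass=-4]  = 25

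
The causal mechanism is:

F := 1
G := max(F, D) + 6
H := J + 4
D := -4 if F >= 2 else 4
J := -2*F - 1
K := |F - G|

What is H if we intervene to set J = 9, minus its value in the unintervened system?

12

Under do(J=9), the mechanism J := -2*F - 1 is discarded; J is fixed at 9.
H = J + 4  [with J=9]  = 13
Without intervention: J = -2*F - 1  [with F=1]  = -3; H = J + 4  [with J=-3]  = 1.
Change = 13 − 1 = 12.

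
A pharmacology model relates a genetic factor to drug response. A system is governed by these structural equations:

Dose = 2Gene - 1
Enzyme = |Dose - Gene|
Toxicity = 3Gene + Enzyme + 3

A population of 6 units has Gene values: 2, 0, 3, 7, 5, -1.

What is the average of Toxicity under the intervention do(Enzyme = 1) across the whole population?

do(Enzyme=1) breaks Enzyme's dependence on Gene. With Enzyme=1 fixed, Toxicity across the units is 10, 4, 13, 25, 19, 1, mean 12.

12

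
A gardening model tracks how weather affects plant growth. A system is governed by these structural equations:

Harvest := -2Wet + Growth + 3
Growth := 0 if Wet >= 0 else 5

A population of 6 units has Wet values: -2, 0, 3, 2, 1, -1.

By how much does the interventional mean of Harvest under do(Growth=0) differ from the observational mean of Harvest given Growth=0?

2

Every unit gets Growth=0 under the intervention. Harvest values become 7, 3, -3, -1, 1, 5; E[Harvest|do(Growth=0)] = 2.
Observing Growth=0 restricts to units where Growth's equation naturally yields 0: Wet ∈ {0, 3, 2, 1}. In that subpopulation Harvest = 3, -3, -1, 1, mean 0.
Difference = 2 − 0 = 2.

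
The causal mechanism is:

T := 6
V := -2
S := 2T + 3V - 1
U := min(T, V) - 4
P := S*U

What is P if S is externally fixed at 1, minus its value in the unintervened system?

24

do(S=1) replaces the equation S := 2T + 3V - 1 with the constant S = 1.
U = min(T, V) - 4  [with T=6, V=-2]  = -6
P = S*U  [with S=1, U=-6]  = -6
Without intervention: S = 2T + 3V - 1  [with T=6, V=-2]  = 5; U = min(T, V) - 4  [with T=6, V=-2]  = -6; P = S*U  [with S=5, U=-6]  = -30.
Change = -6 − (-30) = 24.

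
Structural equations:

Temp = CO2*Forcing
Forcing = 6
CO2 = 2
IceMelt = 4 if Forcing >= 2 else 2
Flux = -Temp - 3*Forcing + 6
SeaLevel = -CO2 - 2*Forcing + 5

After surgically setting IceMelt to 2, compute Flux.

-24

Under do(IceMelt=2), the mechanism IceMelt = 4 if Forcing >= 2 else 2 is discarded; IceMelt is fixed at 2.
Since Flux is not a descendant of the intervened variable, it is unaffected.
Temp = CO2*Forcing  [with CO2=2, Forcing=6]  = 12
Flux = -Temp - 3*Forcing + 6  [with Temp=12, Forcing=6]  = -24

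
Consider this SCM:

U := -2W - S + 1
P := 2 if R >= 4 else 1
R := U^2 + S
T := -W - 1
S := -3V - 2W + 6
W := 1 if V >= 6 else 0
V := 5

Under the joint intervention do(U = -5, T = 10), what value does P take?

2

The joint intervention fixes U = -5, T = 10, removing each variable's own equation.
W = 1 if V >= 6 else 0  [with V=5]  = 0
S = -3V - 2W + 6  [with V=5, W=0]  = -9
R = U^2 + S  [with U=-5, S=-9]  = 16
P = 2 if R >= 4 else 1  [with R=16]  = 2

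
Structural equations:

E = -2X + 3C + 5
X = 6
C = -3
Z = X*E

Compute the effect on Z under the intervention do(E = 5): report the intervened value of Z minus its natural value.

The intervention breaks the incoming arrows to E: E = -2X + 3C + 5 no longer applies, and E = 5.
Z = X*E  [with X=6, E=5]  = 30
Without intervention: E = -2X + 3C + 5  [with X=6, C=-3]  = -16; Z = X*E  [with X=6, E=-16]  = -96.
Change = 30 − (-96) = 126.

126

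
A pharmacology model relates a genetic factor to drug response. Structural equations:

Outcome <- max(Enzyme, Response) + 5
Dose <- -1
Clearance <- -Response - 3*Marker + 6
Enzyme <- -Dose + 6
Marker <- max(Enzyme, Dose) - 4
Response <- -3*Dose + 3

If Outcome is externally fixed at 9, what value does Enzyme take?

7

do(Outcome=9) replaces the equation Outcome <- max(Enzyme, Response) + 5 with the constant Outcome = 9.
Enzyme is not downstream of the intervention, so its value is determined by the original equations.
Enzyme = -Dose + 6  [with Dose=-1]  = 7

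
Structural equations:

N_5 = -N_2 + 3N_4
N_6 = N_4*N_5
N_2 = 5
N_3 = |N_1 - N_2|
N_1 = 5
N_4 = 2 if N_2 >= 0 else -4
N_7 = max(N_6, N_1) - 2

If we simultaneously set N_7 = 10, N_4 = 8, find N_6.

Setting N_7 = 10, N_4 = 8 by intervention discards those variables' equations.
N_5 = -N_2 + 3N_4  [with N_2=5, N_4=8]  = 19
N_6 = N_4*N_5  [with N_4=8, N_5=19]  = 152

152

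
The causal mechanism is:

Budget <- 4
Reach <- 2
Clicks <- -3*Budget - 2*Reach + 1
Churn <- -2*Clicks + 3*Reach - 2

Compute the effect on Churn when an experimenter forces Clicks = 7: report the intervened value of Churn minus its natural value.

-44

The intervention breaks the incoming arrows to Clicks: Clicks <- -3*Budget - 2*Reach + 1 no longer applies, and Clicks = 7.
Churn = -2*Clicks + 3*Reach - 2  [with Clicks=7, Reach=2]  = -10
Without intervention: Clicks = -3*Budget - 2*Reach + 1  [with Budget=4, Reach=2]  = -15; Churn = -2*Clicks + 3*Reach - 2  [with Clicks=-15, Reach=2]  = 34.
Change = -10 − 34 = -44.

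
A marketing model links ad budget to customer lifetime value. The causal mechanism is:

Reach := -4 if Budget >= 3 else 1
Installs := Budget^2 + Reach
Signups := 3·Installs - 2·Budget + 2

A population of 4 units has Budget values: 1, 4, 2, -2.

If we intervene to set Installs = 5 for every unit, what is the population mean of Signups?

do(Installs=5) breaks Installs's dependence on Budget. With Installs=5 fixed, Signups across the units is 15, 9, 13, 21, mean 14.5.

14.5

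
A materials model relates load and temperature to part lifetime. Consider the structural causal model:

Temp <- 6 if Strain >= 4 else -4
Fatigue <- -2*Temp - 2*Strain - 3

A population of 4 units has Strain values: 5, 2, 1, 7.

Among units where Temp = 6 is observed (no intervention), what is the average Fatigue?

Observing Temp=6 restricts to units where Temp's equation naturally yields 6: Strain ∈ {5, 7}. In that subpopulation Fatigue = -25, -29, mean -27.

-27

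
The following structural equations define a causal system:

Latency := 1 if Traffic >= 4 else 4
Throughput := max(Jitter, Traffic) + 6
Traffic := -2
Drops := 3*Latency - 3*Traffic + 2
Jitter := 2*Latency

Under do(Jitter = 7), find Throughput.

Intervening sets Jitter = 7 and removes its equation (Jitter := 2*Latency).
Throughput = max(Jitter, Traffic) + 6  [with Jitter=7, Traffic=-2]  = 13

13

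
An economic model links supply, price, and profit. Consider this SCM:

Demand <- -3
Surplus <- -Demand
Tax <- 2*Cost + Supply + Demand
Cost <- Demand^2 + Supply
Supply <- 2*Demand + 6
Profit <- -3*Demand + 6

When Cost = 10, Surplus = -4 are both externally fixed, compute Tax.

Setting Cost = 10, Surplus = -4 by intervention discards those variables' equations.
Supply = 2*Demand + 6  [with Demand=-3]  = 0
Tax = 2*Cost + Supply + Demand  [with Cost=10, Supply=0, Demand=-3]  = 17

17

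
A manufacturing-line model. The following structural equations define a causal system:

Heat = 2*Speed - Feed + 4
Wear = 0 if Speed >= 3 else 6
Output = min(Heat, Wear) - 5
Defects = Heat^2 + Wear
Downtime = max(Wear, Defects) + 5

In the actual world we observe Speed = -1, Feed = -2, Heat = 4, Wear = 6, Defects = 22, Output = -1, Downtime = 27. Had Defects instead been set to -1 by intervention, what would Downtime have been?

Under do(Defects=-1), the mechanism Defects = Heat^2 + Wear is discarded; Defects is fixed at -1.
Wear = 0 if Speed >= 3 else 6  [with Speed=-1]  = 6
Downtime = max(Wear, Defects) + 5  [with Wear=6, Defects=-1]  = 11

11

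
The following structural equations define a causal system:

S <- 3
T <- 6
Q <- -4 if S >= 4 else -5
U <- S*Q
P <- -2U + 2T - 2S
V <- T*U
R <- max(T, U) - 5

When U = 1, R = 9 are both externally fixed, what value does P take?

Setting U = 1, R = 9 by intervention discards those variables' equations.
P = -2U + 2T - 2S  [with U=1, T=6, S=3]  = 4

4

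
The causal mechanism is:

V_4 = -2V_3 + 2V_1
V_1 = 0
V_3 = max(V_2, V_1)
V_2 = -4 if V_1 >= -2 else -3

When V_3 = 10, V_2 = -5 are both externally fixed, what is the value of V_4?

The joint intervention fixes V_3 = 10, V_2 = -5, removing each variable's own equation.
V_4 = -2V_3 + 2V_1  [with V_3=10, V_1=0]  = -20

-20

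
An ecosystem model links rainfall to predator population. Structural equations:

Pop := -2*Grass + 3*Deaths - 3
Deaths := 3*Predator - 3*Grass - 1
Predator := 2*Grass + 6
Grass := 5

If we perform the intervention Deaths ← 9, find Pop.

The intervention breaks the incoming arrows to Deaths: Deaths := 3*Predator - 3*Grass - 1 no longer applies, and Deaths = 9.
Pop = -2*Grass + 3*Deaths - 3  [with Grass=5, Deaths=9]  = 14

14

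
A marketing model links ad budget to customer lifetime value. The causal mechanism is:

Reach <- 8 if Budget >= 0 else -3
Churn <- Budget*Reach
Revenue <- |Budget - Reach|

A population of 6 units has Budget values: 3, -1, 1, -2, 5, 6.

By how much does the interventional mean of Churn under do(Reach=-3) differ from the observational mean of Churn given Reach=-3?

The intervention sets Reach=-3 in all 6 units regardless of Budget. Recomputing Churn per unit gives -9, 3, -3, 6, -15, -18; average -6.
Observing Reach=-3 restricts to units where Reach's equation naturally yields -3: Budget ∈ {-1, -2}. In that subpopulation Churn = 3, 6, mean 4.5.
Difference = -6 − 4.5 = -10.5.

-10.5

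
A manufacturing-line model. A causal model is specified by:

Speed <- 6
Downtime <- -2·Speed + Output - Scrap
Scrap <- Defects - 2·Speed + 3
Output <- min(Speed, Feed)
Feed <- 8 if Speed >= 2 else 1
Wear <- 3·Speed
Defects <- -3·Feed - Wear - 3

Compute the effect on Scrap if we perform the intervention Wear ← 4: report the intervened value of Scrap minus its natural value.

14

do(Wear=4) replaces the equation Wear <- 3·Speed with the constant Wear = 4.
Feed = 8 if Speed >= 2 else 1  [with Speed=6]  = 8
Defects = -3·Feed - Wear - 3  [with Feed=8, Wear=4]  = -31
Scrap = Defects - 2·Speed + 3  [with Defects=-31, Speed=6]  = -40
Without intervention: Feed = 8 if Speed >= 2 else 1  [with Speed=6]  = 8; Wear = 3·Speed  [with Speed=6]  = 18; Defects = -3·Feed - Wear - 3  [with Feed=8, Wear=18]  = -45; Scrap = Defects - 2·Speed + 3  [with Defects=-45, Speed=6]  = -54.
Change = -40 − (-54) = 14.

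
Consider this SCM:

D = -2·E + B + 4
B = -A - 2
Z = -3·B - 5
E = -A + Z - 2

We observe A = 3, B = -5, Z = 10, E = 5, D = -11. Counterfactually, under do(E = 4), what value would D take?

-9

Intervening sets E = 4 and removes its equation (E = -A + Z - 2).
B = -A - 2  [with A=3]  = -5
D = -2·E + B + 4  [with E=4, B=-5]  = -9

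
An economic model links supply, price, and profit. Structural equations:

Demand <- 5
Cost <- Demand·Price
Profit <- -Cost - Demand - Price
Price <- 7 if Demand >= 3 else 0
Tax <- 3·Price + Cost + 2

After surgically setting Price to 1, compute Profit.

-11

do(Price=1) replaces the equation Price <- 7 if Demand >= 3 else 0 with the constant Price = 1.
Cost = Demand·Price  [with Demand=5, Price=1]  = 5
Profit = -Cost - Demand - Price  [with Cost=5, Demand=5, Price=1]  = -11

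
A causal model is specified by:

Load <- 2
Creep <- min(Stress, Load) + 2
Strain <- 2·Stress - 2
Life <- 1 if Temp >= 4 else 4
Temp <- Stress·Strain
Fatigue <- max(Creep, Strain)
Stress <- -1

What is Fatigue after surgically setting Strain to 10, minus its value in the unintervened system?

9

The intervention breaks the incoming arrows to Strain: Strain <- 2·Stress - 2 no longer applies, and Strain = 10.
Creep = min(Stress, Load) + 2  [with Stress=-1, Load=2]  = 1
Fatigue = max(Creep, Strain)  [with Creep=1, Strain=10]  = 10
Without intervention: Strain = 2·Stress - 2  [with Stress=-1]  = -4; Creep = min(Stress, Load) + 2  [with Stress=-1, Load=2]  = 1; Fatigue = max(Creep, Strain)  [with Creep=1, Strain=-4]  = 1.
Change = 10 − 1 = 9.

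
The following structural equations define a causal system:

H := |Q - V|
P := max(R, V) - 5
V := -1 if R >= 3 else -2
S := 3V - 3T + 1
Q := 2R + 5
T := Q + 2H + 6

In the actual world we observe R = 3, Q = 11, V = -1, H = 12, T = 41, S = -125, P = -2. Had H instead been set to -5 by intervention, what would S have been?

-23

Under do(H=-5), the mechanism H := |Q - V| is discarded; H is fixed at -5.
Q = 2R + 5  [with R=3]  = 11
V = -1 if R >= 3 else -2  [with R=3]  = -1
T = Q + 2H + 6  [with Q=11, H=-5]  = 7
S = 3V - 3T + 1  [with V=-1, T=7]  = -23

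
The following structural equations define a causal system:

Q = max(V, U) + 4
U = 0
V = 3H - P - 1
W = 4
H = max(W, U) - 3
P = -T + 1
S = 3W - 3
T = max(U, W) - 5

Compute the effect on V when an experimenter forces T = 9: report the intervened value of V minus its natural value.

10

The intervention breaks the incoming arrows to T: T = max(U, W) - 5 no longer applies, and T = 9.
H = max(W, U) - 3  [with W=4, U=0]  = 1
P = -T + 1  [with T=9]  = -8
V = 3H - P - 1  [with H=1, P=-8]  = 10
Without intervention: T = max(U, W) - 5  [with U=0, W=4]  = -1; H = max(W, U) - 3  [with W=4, U=0]  = 1; P = -T + 1  [with T=-1]  = 2; V = 3H - P - 1  [with H=1, P=2]  = 0.
Change = 10 − 0 = 10.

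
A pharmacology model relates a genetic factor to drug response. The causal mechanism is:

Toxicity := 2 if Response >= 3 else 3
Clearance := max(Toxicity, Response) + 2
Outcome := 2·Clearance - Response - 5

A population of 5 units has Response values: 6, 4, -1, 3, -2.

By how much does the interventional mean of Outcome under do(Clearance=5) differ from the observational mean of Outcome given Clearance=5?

-2

do(Clearance=5) breaks Clearance's dependence on Response. With Clearance=5 fixed, Outcome across the units is -1, 1, 6, 2, 7, mean 3.
E[Outcome|Clearance=5] averages over only the 3 units with Clearance=5 (Response = -1, 3, -2): Outcome = 6, 2, 7, mean 5.
Difference = 3 − 5 = -2.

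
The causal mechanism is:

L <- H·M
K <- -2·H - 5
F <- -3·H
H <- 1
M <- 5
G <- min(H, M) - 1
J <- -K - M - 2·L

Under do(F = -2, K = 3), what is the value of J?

-18

The joint intervention fixes F = -2, K = 3, removing each variable's own equation.
L = H·M  [with H=1, M=5]  = 5
J = -K - M - 2·L  [with K=3, M=5, L=5]  = -18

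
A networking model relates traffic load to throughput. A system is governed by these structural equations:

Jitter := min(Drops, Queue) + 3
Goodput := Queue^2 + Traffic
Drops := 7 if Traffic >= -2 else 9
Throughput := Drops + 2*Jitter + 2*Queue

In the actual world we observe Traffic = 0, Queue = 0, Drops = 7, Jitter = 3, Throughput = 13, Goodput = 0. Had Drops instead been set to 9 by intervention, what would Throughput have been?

do(Drops=9) replaces the equation Drops := 7 if Traffic >= -2 else 9 with the constant Drops = 9.
Jitter = min(Drops, Queue) + 3  [with Drops=9, Queue=0]  = 3
Throughput = Drops + 2*Jitter + 2*Queue  [with Drops=9, Jitter=3, Queue=0]  = 15

15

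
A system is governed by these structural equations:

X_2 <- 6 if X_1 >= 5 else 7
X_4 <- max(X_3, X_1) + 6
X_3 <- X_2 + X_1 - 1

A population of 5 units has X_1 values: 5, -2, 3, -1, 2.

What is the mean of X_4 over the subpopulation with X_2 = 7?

12.5

Observing X_2=7 restricts to units where X_2's equation naturally yields 7: X_1 ∈ {-2, 3, -1, 2}. In that subpopulation X_4 = 10, 15, 11, 14, mean 12.5.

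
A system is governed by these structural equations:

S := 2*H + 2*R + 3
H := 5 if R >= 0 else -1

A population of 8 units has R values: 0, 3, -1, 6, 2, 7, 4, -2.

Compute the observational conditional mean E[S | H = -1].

-2

Observing H=-1 restricts to units where H's equation naturally yields -1: R ∈ {-1, -2}. In that subpopulation S = -1, -3, mean -2.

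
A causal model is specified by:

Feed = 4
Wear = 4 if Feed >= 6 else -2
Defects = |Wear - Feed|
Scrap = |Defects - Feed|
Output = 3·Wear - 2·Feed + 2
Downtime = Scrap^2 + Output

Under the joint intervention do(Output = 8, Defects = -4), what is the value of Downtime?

The joint intervention fixes Output = 8, Defects = -4, removing each variable's own equation.
Scrap = |Defects - Feed|  [with Defects=-4, Feed=4]  = 8
Downtime = Scrap^2 + Output  [with Scrap=8, Output=8]  = 72

72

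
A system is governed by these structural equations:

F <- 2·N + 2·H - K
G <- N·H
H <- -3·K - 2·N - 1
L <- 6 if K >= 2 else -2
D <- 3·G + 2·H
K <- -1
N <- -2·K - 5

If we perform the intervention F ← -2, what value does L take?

Under do(F=-2), the mechanism F <- 2·N + 2·H - K is discarded; F is fixed at -2.
Since L is not a descendant of the intervened variable, it is unaffected.
L = 6 if K >= 2 else -2  [with K=-1]  = -2

-2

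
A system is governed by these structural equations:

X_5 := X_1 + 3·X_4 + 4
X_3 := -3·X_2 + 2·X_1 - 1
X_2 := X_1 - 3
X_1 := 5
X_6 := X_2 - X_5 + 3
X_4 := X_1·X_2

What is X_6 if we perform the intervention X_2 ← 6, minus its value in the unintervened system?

-56

Under do(X_2=6), the mechanism X_2 := X_1 - 3 is discarded; X_2 is fixed at 6.
X_4 = X_1·X_2  [with X_1=5, X_2=6]  = 30
X_5 = X_1 + 3·X_4 + 4  [with X_1=5, X_4=30]  = 99
X_6 = X_2 - X_5 + 3  [with X_2=6, X_5=99]  = -90
Without intervention: X_2 = X_1 - 3  [with X_1=5]  = 2; X_4 = X_1·X_2  [with X_1=5, X_2=2]  = 10; X_5 = X_1 + 3·X_4 + 4  [with X_1=5, X_4=10]  = 39; X_6 = X_2 - X_5 + 3  [with X_2=2, X_5=39]  = -34.
Change = -90 − (-34) = -56.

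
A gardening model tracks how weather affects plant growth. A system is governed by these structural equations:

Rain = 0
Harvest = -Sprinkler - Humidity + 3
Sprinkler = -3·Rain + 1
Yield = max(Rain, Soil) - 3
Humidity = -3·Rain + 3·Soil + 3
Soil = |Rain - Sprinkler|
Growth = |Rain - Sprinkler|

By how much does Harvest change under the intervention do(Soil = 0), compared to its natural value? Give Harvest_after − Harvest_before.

The intervention breaks the incoming arrows to Soil: Soil = |Rain - Sprinkler| no longer applies, and Soil = 0.
Sprinkler = -3·Rain + 1  [with Rain=0]  = 1
Humidity = -3·Rain + 3·Soil + 3  [with Rain=0, Soil=0]  = 3
Harvest = -Sprinkler - Humidity + 3  [with Sprinkler=1, Humidity=3]  = -1
Without intervention: Sprinkler = -3·Rain + 1  [with Rain=0]  = 1; Soil = |Rain - Sprinkler|  [with Rain=0, Sprinkler=1]  = 1; Humidity = -3·Rain + 3·Soil + 3  [with Rain=0, Soil=1]  = 6; Harvest = -Sprinkler - Humidity + 3  [with Sprinkler=1, Humidity=6]  = -4.
Change = -1 − (-4) = 3.

3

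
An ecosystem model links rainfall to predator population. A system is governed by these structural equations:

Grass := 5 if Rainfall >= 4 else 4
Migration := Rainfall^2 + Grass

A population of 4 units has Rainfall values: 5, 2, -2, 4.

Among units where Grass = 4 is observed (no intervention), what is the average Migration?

8

Conditioning on Grass=4 selects the 2 unit(s) with Rainfall ∈ {2, -2}. Their Migration values: 8, 8. Mean = 8.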